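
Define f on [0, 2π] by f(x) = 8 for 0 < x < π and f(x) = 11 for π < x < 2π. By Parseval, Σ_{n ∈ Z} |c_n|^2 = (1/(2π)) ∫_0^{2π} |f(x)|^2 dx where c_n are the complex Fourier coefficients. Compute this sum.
Σ |c_n|^2 = 185/2

Parseval equates the L^2 energy of f (normalised by 1/(2π)) with the ℓ^2 sum of its Fourier coefficients: (1/(2π)) ∫_0^{2π} |f|^2 = Σ |c_n|^2.
Compute the left side: (1/(2π)) [∫_0^π 8^2 dx + ∫_π^{2π} 11^2 dx] = (1/(2π)) · (64π + 121π) = (64 + 121)/2 = 185/2.
So Σ_{n ∈ Z} |c_n|^2 = 185/2.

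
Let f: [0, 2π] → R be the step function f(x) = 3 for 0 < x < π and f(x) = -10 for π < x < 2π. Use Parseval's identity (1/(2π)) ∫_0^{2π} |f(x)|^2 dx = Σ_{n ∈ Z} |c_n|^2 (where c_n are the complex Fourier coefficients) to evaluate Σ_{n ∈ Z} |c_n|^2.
Σ |c_n|^2 = 109/2

Parseval equates the L^2 energy of f (normalised by 1/(2π)) with the ℓ^2 sum of its Fourier coefficients: (1/(2π)) ∫_0^{2π} |f|^2 = Σ |c_n|^2.
Compute the left side: (1/(2π)) [∫_0^π 3^2 dx + ∫_π^{2π} (-10)^2 dx] = (1/(2π)) · (9π + 100π) = (9 + 100)/2 = 109/2.
So Σ_{n ∈ Z} |c_n|^2 = 109/2.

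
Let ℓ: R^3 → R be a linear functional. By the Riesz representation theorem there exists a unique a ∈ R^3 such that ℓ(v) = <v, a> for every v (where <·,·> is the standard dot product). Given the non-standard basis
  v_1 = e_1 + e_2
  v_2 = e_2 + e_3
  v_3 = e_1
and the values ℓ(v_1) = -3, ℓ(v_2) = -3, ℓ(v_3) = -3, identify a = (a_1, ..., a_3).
a = (-3, 0, -3)

Write a = (a_1, ..., a_3) in the standard basis. For each basis vector v_i, ℓ(v_i) = <v_i, a> is a linear equation in the a_j's. Collect the n equations into a matrix system V a = ℓ, where row i of V is v_i (expressed in the standard basis). Since V is invertible (lower-triangular with 1s on the diagonal, up to permutation), solve by back-substitution:
  V =
[[1, 1, 0],
 [0, 1, 1],
 [1, 0, 0]]
  V a = (-3, -3, -3)
Solving gives a = (-3, 0, -3).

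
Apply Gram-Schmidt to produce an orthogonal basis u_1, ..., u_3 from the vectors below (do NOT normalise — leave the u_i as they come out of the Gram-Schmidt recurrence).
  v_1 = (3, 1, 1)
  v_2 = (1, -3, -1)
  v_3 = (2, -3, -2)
Orthogonal basis:
  u_1 = (3, 1, 1)
  u_2 = (14/11, -32/11, -10/11)
  u_3 = (1/5, 2/5, -1)

Apply the Gram-Schmidt recurrence
  u_1 = v_1
  u_i = v_i − Σ_{j<i} ((v_i · u_j) / (u_j · u_j)) · u_j.

Step by step this gives:
  u_1 = (3, 1, 1)
  u_2 = (14/11, -32/11, -10/11)
  u_3 = (1/5, 2/5, -1)

Orthogonality check:
  u_2 · u_1 = 0 (should be 0)
  u_3 · u_1 = 0 (should be 0)
  u_3 · u_2 = 0 (should be 0)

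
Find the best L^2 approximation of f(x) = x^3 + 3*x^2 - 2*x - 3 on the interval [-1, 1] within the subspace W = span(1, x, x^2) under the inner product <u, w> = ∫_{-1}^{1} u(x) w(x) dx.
g(x) = 3*x^2 - 7*x/5 - 3

The best approximation g ∈ W is the orthogonal projection of f onto W. Writing g = a_0 + a_1 x + a_2 x^2, the coefficients solve the normal equations G · a = b where
  G_{ij} = <φ_i, φ_j> and b_i = <f, φ_i>, with φ_0 = 1, φ_1 = x, φ_2 = x^2.
G =
  [2, 0, 2/3]
  [0, 2/3, 0]
  [2/3, 0, 2/5],
b = (-4, -14/15, -4/5).
Solving gives a_0 = -3, a_1 = -7/5, a_2 = 3, so
  g(x) = 3*x^2 - 7*x/5 - 3.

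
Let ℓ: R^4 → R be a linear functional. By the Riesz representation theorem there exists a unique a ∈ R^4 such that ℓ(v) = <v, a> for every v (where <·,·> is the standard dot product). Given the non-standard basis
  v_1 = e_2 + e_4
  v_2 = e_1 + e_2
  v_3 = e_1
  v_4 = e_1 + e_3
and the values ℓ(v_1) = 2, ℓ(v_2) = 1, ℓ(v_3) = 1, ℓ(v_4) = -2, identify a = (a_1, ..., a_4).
a = (1, 0, -3, 2)

Write a = (a_1, ..., a_4) in the standard basis. For each basis vector v_i, ℓ(v_i) = <v_i, a> is a linear equation in the a_j's. Collect the n equations into a matrix system V a = ℓ, where row i of V is v_i (expressed in the standard basis). Since V is invertible (lower-triangular with 1s on the diagonal, up to permutation), solve by back-substitution:
  V =
[[0, 1, 0, 1],
 [1, 1, 0, 0],
 [1, 0, 0, 0],
 [1, 0, 1, 0]]
  V a = (2, 1, 1, -2)
Solving gives a = (1, 0, -3, 2).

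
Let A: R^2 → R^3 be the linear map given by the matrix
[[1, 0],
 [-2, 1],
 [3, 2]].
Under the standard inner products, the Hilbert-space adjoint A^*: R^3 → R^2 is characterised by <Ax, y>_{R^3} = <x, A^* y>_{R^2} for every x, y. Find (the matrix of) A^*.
A^* = A^T =
[[1, -2, 3],
 [0, 1, 2]]

For real matrices with standard dot products, the defining identity <Ax, y> = <x, A^* y> gives (Ax)^T y = x^T (A^*) y, i.e. x^T A^T y = x^T (A^*) y. Since this holds for all x, y, we must have A^* = A^T. Therefore
A^* =
[[1, -2, 3],
 [0, 1, 2]].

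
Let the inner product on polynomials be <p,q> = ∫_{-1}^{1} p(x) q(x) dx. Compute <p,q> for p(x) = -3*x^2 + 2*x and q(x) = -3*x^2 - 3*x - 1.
<p,q> = 8/5

Expand the product: p(x)·q(x) = 9*x^4 + 3*x^3 - 3*x^2 - 2*x.
∫_{-1}^{1} of each monomial x^k gives [2/(k+1) if k even, 0 if k odd]. Integrating term-by-term (or equivalently evaluating the antiderivative F(x) = 9*x^5/5 + 3*x^4/4 - x^3 - x^2 at the endpoints):
  F(1) − F(−1) = 11/20 − (-21/20) = 8/5.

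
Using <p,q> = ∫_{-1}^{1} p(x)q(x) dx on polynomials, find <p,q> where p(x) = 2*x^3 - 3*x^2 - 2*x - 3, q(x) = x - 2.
<p,q> = 232/15

Expand the product: p(x)·q(x) = 2*x^4 - 7*x^3 + 4*x^2 + x + 6.
∫_{-1}^{1} of each monomial x^k gives [2/(k+1) if k even, 0 if k odd]. Integrating term-by-term (or equivalently evaluating the antiderivative F(x) = 2*x^5/5 - 7*x^4/4 + 4*x^3/3 + x^2/2 + 6*x at the endpoints):
  F(1) − F(−1) = 389/60 − (-539/60) = 232/15.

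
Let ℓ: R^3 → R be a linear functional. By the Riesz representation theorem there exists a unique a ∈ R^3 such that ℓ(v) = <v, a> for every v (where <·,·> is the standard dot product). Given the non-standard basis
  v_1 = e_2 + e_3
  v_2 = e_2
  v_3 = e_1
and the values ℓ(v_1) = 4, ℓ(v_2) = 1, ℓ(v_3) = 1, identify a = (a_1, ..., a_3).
a = (1, 1, 3)

Write a = (a_1, ..., a_3) in the standard basis. For each basis vector v_i, ℓ(v_i) = <v_i, a> is a linear equation in the a_j's. Collect the n equations into a matrix system V a = ℓ, where row i of V is v_i (expressed in the standard basis). Since V is invertible (lower-triangular with 1s on the diagonal, up to permutation), solve by back-substitution:
  V =
[[0, 1, 1],
 [0, 1, 0],
 [1, 0, 0]]
  V a = (4, 1, 1)
Solving gives a = (1, 1, 3).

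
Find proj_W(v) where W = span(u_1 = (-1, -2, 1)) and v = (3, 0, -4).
proj_W(v) = (7/6, 7/3, -7/6)

Set up U = [u_1 | ... | u_1] ∈ R^(3×1). The projector onto W = col(U) is P = U (U^T U)^(-1) U^T.
Compute U^T U =
  [6],
and U^T v = (-7).
Solve U^T U · c = U^T v for the coefficients: c = (-7/6). The projection is proj_W(v) = U c.
Check: (v - proj_W(v)) · u_1 = 0  (should be 0).
Result: proj_W(v) = (7/6, 7/3, -7/6).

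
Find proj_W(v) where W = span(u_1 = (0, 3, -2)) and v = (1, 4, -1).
proj_W(v) = (0, 42/13, -28/13)

Set up U = [u_1 | ... | u_1] ∈ R^(3×1). The projector onto W = col(U) is P = U (U^T U)^(-1) U^T.
Compute U^T U =
  [13],
and U^T v = (14).
Solve U^T U · c = U^T v for the coefficients: c = (14/13). The projection is proj_W(v) = U c.
Check: (v - proj_W(v)) · u_1 = 0  (should be 0).
Result: proj_W(v) = (0, 42/13, -28/13).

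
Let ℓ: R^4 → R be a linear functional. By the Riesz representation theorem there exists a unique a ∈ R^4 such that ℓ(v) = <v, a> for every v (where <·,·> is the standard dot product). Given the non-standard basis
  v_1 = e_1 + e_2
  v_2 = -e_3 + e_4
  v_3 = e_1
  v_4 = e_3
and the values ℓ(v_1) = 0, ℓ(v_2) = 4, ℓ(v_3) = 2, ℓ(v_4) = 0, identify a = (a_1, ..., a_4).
a = (2, -2, 0, 4)

Write a = (a_1, ..., a_4) in the standard basis. For each basis vector v_i, ℓ(v_i) = <v_i, a> is a linear equation in the a_j's. Collect the n equations into a matrix system V a = ℓ, where row i of V is v_i (expressed in the standard basis). Since V is invertible (lower-triangular with 1s on the diagonal, up to permutation), solve by back-substitution:
  V =
[[1, 1, 0, 0],
 [0, 0, -1, 1],
 [1, 0, 0, 0],
 [0, 0, 1, 0]]
  V a = (0, 4, 2, 0)
Solving gives a = (2, -2, 0, 4).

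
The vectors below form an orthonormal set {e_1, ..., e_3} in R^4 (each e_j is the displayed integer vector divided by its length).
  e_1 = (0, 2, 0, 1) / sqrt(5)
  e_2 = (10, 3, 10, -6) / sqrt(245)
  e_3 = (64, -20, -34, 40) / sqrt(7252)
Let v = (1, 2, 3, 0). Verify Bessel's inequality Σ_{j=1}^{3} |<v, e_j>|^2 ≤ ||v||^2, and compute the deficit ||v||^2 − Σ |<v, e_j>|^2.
Σ |<v, e_j>|^2 = 469/37; ||v||^2 = 14; deficit = 49/37

Write each e_j = u_j / sqrt(<u_j, u_j>) where u_j is the displayed integer vector. Then <v, e_j> = <v, u_j> / sqrt(<u_j, u_j>), so |<v, e_j>|^2 = <v, u_j>^2 / <u_j, u_j>.
Coefficients: <v, e_1> = 4/sqrt(5), <v, e_2> = 46/sqrt(245), <v, e_3> = -78/sqrt(7252).
Square and sum: Σ |<v, e_j>|^2 = 469/37.
Compute ||v||^2 = v·v = 14.
Deficit = 14 − 469/37 = 49/37 ≥ 0, confirming Bessel's inequality. (The deficit equals ||v − Σ <v,e_j> e_j||^2, the squared distance from v to span{e_j}.)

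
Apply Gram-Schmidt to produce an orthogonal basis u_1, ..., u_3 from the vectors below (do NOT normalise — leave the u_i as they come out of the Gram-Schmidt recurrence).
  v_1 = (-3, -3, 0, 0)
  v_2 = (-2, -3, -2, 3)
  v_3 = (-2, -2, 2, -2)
Orthogonal basis:
  u_1 = (-3, -3, 0, 0)
  u_2 = (1/2, -1/2, -2, 3)
  u_3 = (10/27, -10/27, 14/27, 2/9)

Apply the Gram-Schmidt recurrence
  u_1 = v_1
  u_i = v_i − Σ_{j<i} ((v_i · u_j) / (u_j · u_j)) · u_j.

Step by step this gives:
  u_1 = (-3, -3, 0, 0)
  u_2 = (1/2, -1/2, -2, 3)
  u_3 = (10/27, -10/27, 14/27, 2/9)

Orthogonality check:
  u_2 · u_1 = 0 (should be 0)
  u_3 · u_1 = 0 (should be 0)
  u_3 · u_2 = 0 (should be 0)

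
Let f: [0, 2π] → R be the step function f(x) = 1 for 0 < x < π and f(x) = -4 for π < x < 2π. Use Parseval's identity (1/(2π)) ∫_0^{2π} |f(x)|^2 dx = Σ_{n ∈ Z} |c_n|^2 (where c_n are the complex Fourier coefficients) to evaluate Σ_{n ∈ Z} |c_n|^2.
Σ |c_n|^2 = 17/2

Parseval equates the L^2 energy of f (normalised by 1/(2π)) with the ℓ^2 sum of its Fourier coefficients: (1/(2π)) ∫_0^{2π} |f|^2 = Σ |c_n|^2.
Compute the left side: (1/(2π)) [∫_0^π 1^2 dx + ∫_π^{2π} (-4)^2 dx] = (1/(2π)) · (1π + 16π) = (1 + 16)/2 = 17/2.
So Σ_{n ∈ Z} |c_n|^2 = 17/2.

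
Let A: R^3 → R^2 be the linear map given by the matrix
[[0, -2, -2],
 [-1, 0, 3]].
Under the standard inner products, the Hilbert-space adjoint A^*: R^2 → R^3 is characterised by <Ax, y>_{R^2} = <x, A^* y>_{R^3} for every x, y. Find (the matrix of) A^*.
A^* = A^T =
[[0, -1],
 [-2, 0],
 [-2, 3]]

For real matrices with standard dot products, the defining identity <Ax, y> = <x, A^* y> gives (Ax)^T y = x^T (A^*) y, i.e. x^T A^T y = x^T (A^*) y. Since this holds for all x, y, we must have A^* = A^T. Therefore
A^* =
[[0, -1],
 [-2, 0],
 [-2, 3]].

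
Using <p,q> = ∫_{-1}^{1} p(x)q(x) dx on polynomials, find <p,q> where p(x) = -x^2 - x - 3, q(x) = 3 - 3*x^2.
<p,q> = -64/5

Expand the product: p(x)·q(x) = 3*x^4 + 3*x^3 + 6*x^2 - 3*x - 9.
∫_{-1}^{1} of each monomial x^k gives [2/(k+1) if k even, 0 if k odd]. Integrating term-by-term (or equivalently evaluating the antiderivative F(x) = 3*x^5/5 + 3*x^4/4 + 2*x^3 - 3*x^2/2 - 9*x at the endpoints):
  F(1) − F(−1) = -143/20 − (113/20) = -64/5.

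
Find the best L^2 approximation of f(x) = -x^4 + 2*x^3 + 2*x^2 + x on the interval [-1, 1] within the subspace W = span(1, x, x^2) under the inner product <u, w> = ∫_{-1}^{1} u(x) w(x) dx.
g(x) = 8*x^2/7 + 11*x/5 + 3/35

The best approximation g ∈ W is the orthogonal projection of f onto W. Writing g = a_0 + a_1 x + a_2 x^2, the coefficients solve the normal equations G · a = b where
  G_{ij} = <φ_i, φ_j> and b_i = <f, φ_i>, with φ_0 = 1, φ_1 = x, φ_2 = x^2.
G =
  [2, 0, 2/3]
  [0, 2/3, 0]
  [2/3, 0, 2/5],
b = (14/15, 22/15, 18/35).
Solving gives a_0 = 3/35, a_1 = 11/5, a_2 = 8/7, so
  g(x) = 8*x^2/7 + 11*x/5 + 3/35.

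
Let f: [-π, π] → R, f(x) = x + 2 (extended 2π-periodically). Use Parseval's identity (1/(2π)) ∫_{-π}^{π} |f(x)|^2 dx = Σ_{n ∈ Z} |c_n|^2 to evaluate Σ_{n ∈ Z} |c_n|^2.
Σ |c_n|^2 = π^2/3 + 4

Expand and integrate term by term over [-π, π]:
  ∫ (x)^2 dx = 1·(2π^3/3); ∫ 2·1·(2)·x dx = 0 (odd integrand); ∫ 2^2 dx = 4·2π.
So (1/(2π)) ∫_{-π}^{π} (x + 2)^2 dx = 1π^2/3 + 4 = π^2/3 + 4.
Parseval ⇒ Σ |c_n|^2 = π^2/3 + 4.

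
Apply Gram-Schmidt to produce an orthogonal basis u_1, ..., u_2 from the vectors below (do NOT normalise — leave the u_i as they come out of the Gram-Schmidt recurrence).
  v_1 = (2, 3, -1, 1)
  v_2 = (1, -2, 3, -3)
Orthogonal basis:
  u_1 = (2, 3, -1, 1)
  u_2 = (7/3, 0, 7/3, -7/3)

Apply the Gram-Schmidt recurrence
  u_1 = v_1
  u_i = v_i − Σ_{j<i} ((v_i · u_j) / (u_j · u_j)) · u_j.

Step by step this gives:
  u_1 = (2, 3, -1, 1)
  u_2 = (7/3, 0, 7/3, -7/3)

Orthogonality check:
  u_2 · u_1 = 0 (should be 0)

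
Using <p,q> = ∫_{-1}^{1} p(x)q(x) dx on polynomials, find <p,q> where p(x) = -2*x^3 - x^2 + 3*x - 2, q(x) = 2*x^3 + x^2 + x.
<p,q> = 76/105

Expand the product: p(x)·q(x) = -4*x^6 - 4*x^5 + 3*x^4 - 2*x^3 + x^2 - 2*x.
∫_{-1}^{1} of each monomial x^k gives [2/(k+1) if k even, 0 if k odd]. Integrating term-by-term (or equivalently evaluating the antiderivative F(x) = -4*x^7/7 - 2*x^6/3 + 3*x^5/5 - x^4/2 + x^3/3 - x^2 at the endpoints):
  F(1) − F(−1) = -379/210 − (-177/70) = 76/105.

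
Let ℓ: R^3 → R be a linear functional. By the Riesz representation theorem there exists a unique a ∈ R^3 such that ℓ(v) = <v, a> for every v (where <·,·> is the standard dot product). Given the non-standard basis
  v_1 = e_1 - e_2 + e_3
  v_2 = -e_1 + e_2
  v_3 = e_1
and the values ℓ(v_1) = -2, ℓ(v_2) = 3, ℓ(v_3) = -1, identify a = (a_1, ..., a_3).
a = (-1, 2, 1)

Write a = (a_1, ..., a_3) in the standard basis. For each basis vector v_i, ℓ(v_i) = <v_i, a> is a linear equation in the a_j's. Collect the n equations into a matrix system V a = ℓ, where row i of V is v_i (expressed in the standard basis). Since V is invertible (lower-triangular with 1s on the diagonal, up to permutation), solve by back-substitution:
  V =
[[1, -1, 1],
 [-1, 1, 0],
 [1, 0, 0]]
  V a = (-2, 3, -1)
Solving gives a = (-1, 2, 1).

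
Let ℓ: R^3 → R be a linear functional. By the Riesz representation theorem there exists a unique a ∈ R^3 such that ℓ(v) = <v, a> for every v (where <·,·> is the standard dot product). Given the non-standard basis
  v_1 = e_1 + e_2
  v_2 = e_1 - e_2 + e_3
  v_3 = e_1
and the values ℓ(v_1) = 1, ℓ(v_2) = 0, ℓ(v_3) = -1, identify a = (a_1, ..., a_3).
a = (-1, 2, 3)

Write a = (a_1, ..., a_3) in the standard basis. For each basis vector v_i, ℓ(v_i) = <v_i, a> is a linear equation in the a_j's. Collect the n equations into a matrix system V a = ℓ, where row i of V is v_i (expressed in the standard basis). Since V is invertible (lower-triangular with 1s on the diagonal, up to permutation), solve by back-substitution:
  V =
[[1, 1, 0],
 [1, -1, 1],
 [1, 0, 0]]
  V a = (1, 0, -1)
Solving gives a = (-1, 2, 3).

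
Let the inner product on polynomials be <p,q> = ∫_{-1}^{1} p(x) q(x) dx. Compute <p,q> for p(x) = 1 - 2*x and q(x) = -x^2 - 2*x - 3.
<p,q> = -4

Expand the product: p(x)·q(x) = 2*x^3 + 3*x^2 + 4*x - 3.
∫_{-1}^{1} of each monomial x^k gives [2/(k+1) if k even, 0 if k odd]. Integrating term-by-term (or equivalently evaluating the antiderivative F(x) = x^4/2 + x^3 + 2*x^2 - 3*x at the endpoints):
  F(1) − F(−1) = 1/2 − (9/2) = -4.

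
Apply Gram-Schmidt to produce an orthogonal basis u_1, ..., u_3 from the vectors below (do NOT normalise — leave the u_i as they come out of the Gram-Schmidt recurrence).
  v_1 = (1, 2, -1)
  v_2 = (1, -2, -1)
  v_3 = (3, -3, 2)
Orthogonal basis:
  u_1 = (1, 2, -1)
  u_2 = (4/3, -4/3, -4/3)
  u_3 = (5/2, 0, 5/2)

Apply the Gram-Schmidt recurrence
  u_1 = v_1
  u_i = v_i − Σ_{j<i} ((v_i · u_j) / (u_j · u_j)) · u_j.

Step by step this gives:
  u_1 = (1, 2, -1)
  u_2 = (4/3, -4/3, -4/3)
  u_3 = (5/2, 0, 5/2)

Orthogonality check:
  u_2 · u_1 = 0 (should be 0)
  u_3 · u_1 = 0 (should be 0)
  u_3 · u_2 = 0 (should be 0)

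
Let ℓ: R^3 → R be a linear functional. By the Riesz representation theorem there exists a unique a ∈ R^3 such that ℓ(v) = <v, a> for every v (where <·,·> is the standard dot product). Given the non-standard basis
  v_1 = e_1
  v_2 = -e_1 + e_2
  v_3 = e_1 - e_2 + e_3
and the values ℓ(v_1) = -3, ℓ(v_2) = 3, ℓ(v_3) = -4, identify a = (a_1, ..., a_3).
a = (-3, 0, -1)

Write a = (a_1, ..., a_3) in the standard basis. For each basis vector v_i, ℓ(v_i) = <v_i, a> is a linear equation in the a_j's. Collect the n equations into a matrix system V a = ℓ, where row i of V is v_i (expressed in the standard basis). Since V is invertible (lower-triangular with 1s on the diagonal, up to permutation), solve by back-substitution:
  V =
[[1, 0, 0],
 [-1, 1, 0],
 [1, -1, 1]]
  V a = (-3, 3, -4)
Solving gives a = (-3, 0, -1).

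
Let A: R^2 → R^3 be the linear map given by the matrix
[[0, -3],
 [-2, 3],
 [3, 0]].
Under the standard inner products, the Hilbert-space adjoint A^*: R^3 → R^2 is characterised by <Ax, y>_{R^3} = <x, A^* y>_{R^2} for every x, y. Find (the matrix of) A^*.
A^* = A^T =
[[0, -2, 3],
 [-3, 3, 0]]

For real matrices with standard dot products, the defining identity <Ax, y> = <x, A^* y> gives (Ax)^T y = x^T (A^*) y, i.e. x^T A^T y = x^T (A^*) y. Since this holds for all x, y, we must have A^* = A^T. Therefore
A^* =
[[0, -2, 3],
 [-3, 3, 0]].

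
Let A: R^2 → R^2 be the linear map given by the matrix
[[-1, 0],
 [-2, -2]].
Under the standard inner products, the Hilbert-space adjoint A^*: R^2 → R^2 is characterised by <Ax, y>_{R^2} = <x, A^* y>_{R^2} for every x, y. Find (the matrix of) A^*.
A^* = A^T =
[[-1, -2],
 [0, -2]]

For real matrices with standard dot products, the defining identity <Ax, y> = <x, A^* y> gives (Ax)^T y = x^T (A^*) y, i.e. x^T A^T y = x^T (A^*) y. Since this holds for all x, y, we must have A^* = A^T. Therefore
A^* =
[[-1, -2],
 [0, -2]].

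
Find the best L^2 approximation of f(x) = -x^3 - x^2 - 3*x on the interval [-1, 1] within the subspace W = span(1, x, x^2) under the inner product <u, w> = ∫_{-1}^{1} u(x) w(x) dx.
g(x) = -x^2 - 18*x/5

The best approximation g ∈ W is the orthogonal projection of f onto W. Writing g = a_0 + a_1 x + a_2 x^2, the coefficients solve the normal equations G · a = b where
  G_{ij} = <φ_i, φ_j> and b_i = <f, φ_i>, with φ_0 = 1, φ_1 = x, φ_2 = x^2.
G =
  [2, 0, 2/3]
  [0, 2/3, 0]
  [2/3, 0, 2/5],
b = (-2/3, -12/5, -2/5).
Solving gives a_0 = 0, a_1 = -18/5, a_2 = -1, so
  g(x) = -x^2 - 18*x/5.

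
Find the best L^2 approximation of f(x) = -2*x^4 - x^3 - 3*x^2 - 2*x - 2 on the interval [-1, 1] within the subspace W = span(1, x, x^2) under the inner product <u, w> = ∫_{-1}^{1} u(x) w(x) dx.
g(x) = -33*x^2/7 - 13*x/5 - 64/35

The best approximation g ∈ W is the orthogonal projection of f onto W. Writing g = a_0 + a_1 x + a_2 x^2, the coefficients solve the normal equations G · a = b where
  G_{ij} = <φ_i, φ_j> and b_i = <f, φ_i>, with φ_0 = 1, φ_1 = x, φ_2 = x^2.
G =
  [2, 0, 2/3]
  [0, 2/3, 0]
  [2/3, 0, 2/5],
b = (-34/5, -26/15, -326/105).
Solving gives a_0 = -64/35, a_1 = -13/5, a_2 = -33/7, so
  g(x) = -33*x^2/7 - 13*x/5 - 64/35.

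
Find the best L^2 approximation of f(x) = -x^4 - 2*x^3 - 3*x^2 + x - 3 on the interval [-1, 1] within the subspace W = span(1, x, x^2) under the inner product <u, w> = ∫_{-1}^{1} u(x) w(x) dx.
g(x) = -27*x^2/7 - x/5 - 102/35

The best approximation g ∈ W is the orthogonal projection of f onto W. Writing g = a_0 + a_1 x + a_2 x^2, the coefficients solve the normal equations G · a = b where
  G_{ij} = <φ_i, φ_j> and b_i = <f, φ_i>, with φ_0 = 1, φ_1 = x, φ_2 = x^2.
G =
  [2, 0, 2/3]
  [0, 2/3, 0]
  [2/3, 0, 2/5],
b = (-42/5, -2/15, -122/35).
Solving gives a_0 = -102/35, a_1 = -1/5, a_2 = -27/7, so
  g(x) = -27*x^2/7 - x/5 - 102/35.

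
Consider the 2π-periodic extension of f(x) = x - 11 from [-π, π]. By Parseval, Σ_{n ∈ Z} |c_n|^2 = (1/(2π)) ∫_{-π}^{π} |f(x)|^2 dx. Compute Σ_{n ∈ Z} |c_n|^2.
Σ |c_n|^2 = π^2/3 + 121

Expand and integrate term by term over [-π, π]:
  ∫ (x)^2 dx = 1·(2π^3/3); ∫ 2·1·(-11)·x dx = 0 (odd integrand); ∫ (-11)^2 dx = 121·2π.
So (1/(2π)) ∫_{-π}^{π} (x - 11)^2 dx = 1π^2/3 + 121 = π^2/3 + 121.
Parseval ⇒ Σ |c_n|^2 = π^2/3 + 121.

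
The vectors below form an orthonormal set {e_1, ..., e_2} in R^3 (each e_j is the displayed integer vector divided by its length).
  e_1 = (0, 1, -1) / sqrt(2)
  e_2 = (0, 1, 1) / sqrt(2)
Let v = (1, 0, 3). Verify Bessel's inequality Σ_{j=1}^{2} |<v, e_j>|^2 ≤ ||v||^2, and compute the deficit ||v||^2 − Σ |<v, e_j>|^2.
Σ |<v, e_j>|^2 = 9; ||v||^2 = 10; deficit = 1

Write each e_j = u_j / sqrt(<u_j, u_j>) where u_j is the displayed integer vector. Then <v, e_j> = <v, u_j> / sqrt(<u_j, u_j>), so |<v, e_j>|^2 = <v, u_j>^2 / <u_j, u_j>.
Coefficients: <v, e_1> = -3/sqrt(2), <v, e_2> = 3/sqrt(2).
Square and sum: Σ |<v, e_j>|^2 = 9.
Compute ||v||^2 = v·v = 10.
Deficit = 10 − 9 = 1 ≥ 0, confirming Bessel's inequality. (The deficit equals ||v − Σ <v,e_j> e_j||^2, the squared distance from v to span{e_j}.)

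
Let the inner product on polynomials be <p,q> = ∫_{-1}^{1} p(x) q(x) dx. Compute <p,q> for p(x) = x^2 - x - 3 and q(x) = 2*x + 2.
<p,q> = -12

Expand the product: p(x)·q(x) = 2*x^3 - 8*x - 6.
∫_{-1}^{1} of each monomial x^k gives [2/(k+1) if k even, 0 if k odd]. Integrating term-by-term (or equivalently evaluating the antiderivative F(x) = x^4/2 - 4*x^2 - 6*x at the endpoints):
  F(1) − F(−1) = -19/2 − (5/2) = -12.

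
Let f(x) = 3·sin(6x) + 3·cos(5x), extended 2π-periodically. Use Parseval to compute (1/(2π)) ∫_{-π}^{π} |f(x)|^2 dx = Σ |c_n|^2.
Σ |c_n|^2 = 9

Expand |f|^2 and use orthogonality of {sin(nx), cos(mx)} on [-π, π]:
  ∫_{-π}^{π} sin(nx)^2 dx = π, ∫ cos(mx)^2 dx = π, and cross terms integrate to 0.
So ∫_{-π}^{π} f(x)^2 dx = 3^2 · π + 3^2 · π = (9 + 9)π.
Divide by 2π: (9 + 9)/2 = 9.
By Parseval, this equals Σ |c_n|^2.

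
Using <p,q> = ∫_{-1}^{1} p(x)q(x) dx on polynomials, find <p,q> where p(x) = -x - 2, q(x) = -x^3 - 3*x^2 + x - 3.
<p,q> = 236/15

Expand the product: p(x)·q(x) = x^4 + 5*x^3 + 5*x^2 + x + 6.
∫_{-1}^{1} of each monomial x^k gives [2/(k+1) if k even, 0 if k odd]. Integrating term-by-term (or equivalently evaluating the antiderivative F(x) = x^5/5 + 5*x^4/4 + 5*x^3/3 + x^2/2 + 6*x at the endpoints):
  F(1) − F(−1) = 577/60 − (-367/60) = 236/15.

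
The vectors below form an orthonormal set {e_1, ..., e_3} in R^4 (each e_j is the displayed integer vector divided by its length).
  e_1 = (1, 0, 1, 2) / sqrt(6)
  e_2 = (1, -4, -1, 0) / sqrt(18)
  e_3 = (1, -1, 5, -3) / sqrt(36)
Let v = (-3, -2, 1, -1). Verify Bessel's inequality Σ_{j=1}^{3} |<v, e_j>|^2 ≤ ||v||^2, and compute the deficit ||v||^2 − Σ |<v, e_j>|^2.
Σ |<v, e_j>|^2 = 59/12; ||v||^2 = 15; deficit = 121/12

Write each e_j = u_j / sqrt(<u_j, u_j>) where u_j is the displayed integer vector. Then <v, e_j> = <v, u_j> / sqrt(<u_j, u_j>), so |<v, e_j>|^2 = <v, u_j>^2 / <u_j, u_j>.
Coefficients: <v, e_1> = -4/sqrt(6), <v, e_2> = 4/sqrt(18), <v, e_3> = 7/sqrt(36).
Square and sum: Σ |<v, e_j>|^2 = 59/12.
Compute ||v||^2 = v·v = 15.
Deficit = 15 − 59/12 = 121/12 ≥ 0, confirming Bessel's inequality. (The deficit equals ||v − Σ <v,e_j> e_j||^2, the squared distance from v to span{e_j}.)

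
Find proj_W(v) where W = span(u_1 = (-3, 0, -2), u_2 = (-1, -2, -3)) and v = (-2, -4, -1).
proj_W(v) = (-82/101, -194/101, -281/101)

Set up U = [u_1 | ... | u_2] ∈ R^(3×2). The projector onto W = col(U) is P = U (U^T U)^(-1) U^T.
Compute U^T U =
  [13, 9]
  [9, 14],
and U^T v = (8, 13).
Solve U^T U · c = U^T v for the coefficients: c = (-5/101, 97/101). The projection is proj_W(v) = U c.
Check: (v - proj_W(v)) · u_1 = 0  (should be 0).
Check: (v - proj_W(v)) · u_2 = 0  (should be 0).
Result: proj_W(v) = (-82/101, -194/101, -281/101).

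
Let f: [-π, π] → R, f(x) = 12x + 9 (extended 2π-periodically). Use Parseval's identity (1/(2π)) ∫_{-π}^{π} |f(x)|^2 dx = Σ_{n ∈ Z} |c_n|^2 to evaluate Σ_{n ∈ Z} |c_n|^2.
Σ |c_n|^2 = 48π^2 + 81

Expand and integrate term by term over [-π, π]:
  ∫ (12x)^2 dx = 144·(2π^3/3); ∫ 2·12·(9)·x dx = 0 (odd integrand); ∫ 9^2 dx = 81·2π.
So (1/(2π)) ∫_{-π}^{π} (12x + 9)^2 dx = 144π^2/3 + 81 = 48π^2 + 81.
Parseval ⇒ Σ |c_n|^2 = 48π^2 + 81.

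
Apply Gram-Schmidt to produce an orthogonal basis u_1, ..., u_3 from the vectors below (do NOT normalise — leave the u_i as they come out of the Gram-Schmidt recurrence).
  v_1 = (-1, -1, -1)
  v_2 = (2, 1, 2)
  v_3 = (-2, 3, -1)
Orthogonal basis:
  u_1 = (-1, -1, -1)
  u_2 = (1/3, -2/3, 1/3)
  u_3 = (-1/2, 0, 1/2)

Apply the Gram-Schmidt recurrence
  u_1 = v_1
  u_i = v_i − Σ_{j<i} ((v_i · u_j) / (u_j · u_j)) · u_j.

Step by step this gives:
  u_1 = (-1, -1, -1)
  u_2 = (1/3, -2/3, 1/3)
  u_3 = (-1/2, 0, 1/2)

Orthogonality check:
  u_2 · u_1 = 0 (should be 0)
  u_3 · u_1 = 0 (should be 0)
  u_3 · u_2 = 0 (should be 0)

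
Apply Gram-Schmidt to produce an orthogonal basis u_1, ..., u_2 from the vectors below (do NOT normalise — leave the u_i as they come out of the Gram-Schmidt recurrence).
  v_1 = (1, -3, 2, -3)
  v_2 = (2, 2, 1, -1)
Orthogonal basis:
  u_1 = (1, -3, 2, -3)
  u_2 = (45/23, 49/23, 21/23, -20/23)

Apply the Gram-Schmidt recurrence
  u_1 = v_1
  u_i = v_i − Σ_{j<i} ((v_i · u_j) / (u_j · u_j)) · u_j.

Step by step this gives:
  u_1 = (1, -3, 2, -3)
  u_2 = (45/23, 49/23, 21/23, -20/23)

Orthogonality check:
  u_2 · u_1 = 0 (should be 0)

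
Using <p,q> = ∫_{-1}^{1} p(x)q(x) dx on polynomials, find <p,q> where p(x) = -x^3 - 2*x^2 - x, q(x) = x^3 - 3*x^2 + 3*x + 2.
<p,q> = -436/105

Expand the product: p(x)·q(x) = -x^6 + x^5 + 2*x^4 - 5*x^3 - 7*x^2 - 2*x.
∫_{-1}^{1} of each monomial x^k gives [2/(k+1) if k even, 0 if k odd]. Integrating term-by-term (or equivalently evaluating the antiderivative F(x) = -x^7/7 + x^6/6 + 2*x^5/5 - 5*x^4/4 - 7*x^3/3 - x^2 at the endpoints):
  F(1) − F(−1) = -1747/420 − (-1/140) = -436/105.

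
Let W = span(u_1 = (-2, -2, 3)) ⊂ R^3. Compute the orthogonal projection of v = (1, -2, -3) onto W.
proj_W(v) = (14/17, 14/17, -21/17)

Set up U = [u_1 | ... | u_1] ∈ R^(3×1). The projector onto W = col(U) is P = U (U^T U)^(-1) U^T.
Compute U^T U =
  [17],
and U^T v = (-7).
Solve U^T U · c = U^T v for the coefficients: c = (-7/17). The projection is proj_W(v) = U c.
Check: (v - proj_W(v)) · u_1 = 0  (should be 0).
Result: proj_W(v) = (14/17, 14/17, -21/17).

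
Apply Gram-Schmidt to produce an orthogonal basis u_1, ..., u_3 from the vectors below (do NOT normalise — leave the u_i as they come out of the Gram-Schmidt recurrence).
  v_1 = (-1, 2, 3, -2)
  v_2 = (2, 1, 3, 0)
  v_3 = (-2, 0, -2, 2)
Orthogonal basis:
  u_1 = (-1, 2, 3, -2)
  u_2 = (5/2, 0, 3/2, 1)
  u_3 = (-148/171, 8/9, 16/57, 298/171)

Apply the Gram-Schmidt recurrence
  u_1 = v_1
  u_i = v_i − Σ_{j<i} ((v_i · u_j) / (u_j · u_j)) · u_j.

Step by step this gives:
  u_1 = (-1, 2, 3, -2)
  u_2 = (5/2, 0, 3/2, 1)
  u_3 = (-148/171, 8/9, 16/57, 298/171)

Orthogonality check:
  u_2 · u_1 = 0 (should be 0)
  u_3 · u_1 = 0 (should be 0)
  u_3 · u_2 = 0 (should be 0)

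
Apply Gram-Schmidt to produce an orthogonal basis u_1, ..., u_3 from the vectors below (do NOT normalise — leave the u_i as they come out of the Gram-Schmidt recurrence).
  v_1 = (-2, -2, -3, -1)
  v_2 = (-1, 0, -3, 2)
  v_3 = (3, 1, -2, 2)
Orthogonal basis:
  u_1 = (-2, -2, -3, -1)
  u_2 = (0, 1, -3/2, 5/2)
  u_3 = (23/9, -67/171, -71/57, -101/171)

Apply the Gram-Schmidt recurrence
  u_1 = v_1
  u_i = v_i − Σ_{j<i} ((v_i · u_j) / (u_j · u_j)) · u_j.

Step by step this gives:
  u_1 = (-2, -2, -3, -1)
  u_2 = (0, 1, -3/2, 5/2)
  u_3 = (23/9, -67/171, -71/57, -101/171)

Orthogonality check:
  u_2 · u_1 = 0 (should be 0)
  u_3 · u_1 = 0 (should be 0)
  u_3 · u_2 = 0 (should be 0)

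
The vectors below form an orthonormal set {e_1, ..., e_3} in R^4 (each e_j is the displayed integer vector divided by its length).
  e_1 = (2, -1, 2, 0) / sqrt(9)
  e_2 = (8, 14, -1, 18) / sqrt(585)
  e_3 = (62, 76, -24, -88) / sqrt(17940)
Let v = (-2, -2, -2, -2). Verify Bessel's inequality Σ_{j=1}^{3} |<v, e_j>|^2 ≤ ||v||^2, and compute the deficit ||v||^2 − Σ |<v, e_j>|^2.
Σ |<v, e_j>|^2 = 1004/69; ||v||^2 = 16; deficit = 100/69

Write each e_j = u_j / sqrt(<u_j, u_j>) where u_j is the displayed integer vector. Then <v, e_j> = <v, u_j> / sqrt(<u_j, u_j>), so |<v, e_j>|^2 = <v, u_j>^2 / <u_j, u_j>.
Coefficients: <v, e_1> = -6/sqrt(9), <v, e_2> = -78/sqrt(585), <v, e_3> = -52/sqrt(17940).
Square and sum: Σ |<v, e_j>|^2 = 1004/69.
Compute ||v||^2 = v·v = 16.
Deficit = 16 − 1004/69 = 100/69 ≥ 0, confirming Bessel's inequality. (The deficit equals ||v − Σ <v,e_j> e_j||^2, the squared distance from v to span{e_j}.)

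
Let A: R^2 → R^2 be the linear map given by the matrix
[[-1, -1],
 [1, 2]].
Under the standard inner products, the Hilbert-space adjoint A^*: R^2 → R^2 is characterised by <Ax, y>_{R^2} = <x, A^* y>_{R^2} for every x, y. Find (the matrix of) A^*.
A^* = A^T =
[[-1, 1],
 [-1, 2]]

For real matrices with standard dot products, the defining identity <Ax, y> = <x, A^* y> gives (Ax)^T y = x^T (A^*) y, i.e. x^T A^T y = x^T (A^*) y. Since this holds for all x, y, we must have A^* = A^T. Therefore
A^* =
[[-1, 1],
 [-1, 2]].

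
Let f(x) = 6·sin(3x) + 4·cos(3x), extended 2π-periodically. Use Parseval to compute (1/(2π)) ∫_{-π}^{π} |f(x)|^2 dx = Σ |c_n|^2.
Σ |c_n|^2 = 26

Expand |f|^2 and use orthogonality of {sin(nx), cos(mx)} on [-π, π]:
  ∫_{-π}^{π} sin(nx)^2 dx = π, ∫ cos(mx)^2 dx = π, and cross terms integrate to 0.
So ∫_{-π}^{π} f(x)^2 dx = 6^2 · π + 4^2 · π = (36 + 16)π.
Divide by 2π: (36 + 16)/2 = 26.
By Parseval, this equals Σ |c_n|^2.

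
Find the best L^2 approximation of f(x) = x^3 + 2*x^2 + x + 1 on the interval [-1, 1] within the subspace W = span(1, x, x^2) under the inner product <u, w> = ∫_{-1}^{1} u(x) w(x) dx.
g(x) = 2*x^2 + 8*x/5 + 1

The best approximation g ∈ W is the orthogonal projection of f onto W. Writing g = a_0 + a_1 x + a_2 x^2, the coefficients solve the normal equations G · a = b where
  G_{ij} = <φ_i, φ_j> and b_i = <f, φ_i>, with φ_0 = 1, φ_1 = x, φ_2 = x^2.
G =
  [2, 0, 2/3]
  [0, 2/3, 0]
  [2/3, 0, 2/5],
b = (10/3, 16/15, 22/15).
Solving gives a_0 = 1, a_1 = 8/5, a_2 = 2, so
  g(x) = 2*x^2 + 8*x/5 + 1.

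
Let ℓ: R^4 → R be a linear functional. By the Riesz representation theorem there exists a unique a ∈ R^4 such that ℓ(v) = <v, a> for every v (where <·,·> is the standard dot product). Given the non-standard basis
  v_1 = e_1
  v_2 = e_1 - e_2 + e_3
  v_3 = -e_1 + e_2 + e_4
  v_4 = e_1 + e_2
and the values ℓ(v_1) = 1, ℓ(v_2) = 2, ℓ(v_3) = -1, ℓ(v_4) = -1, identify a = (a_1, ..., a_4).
a = (1, -2, -1, 2)

Write a = (a_1, ..., a_4) in the standard basis. For each basis vector v_i, ℓ(v_i) = <v_i, a> is a linear equation in the a_j's. Collect the n equations into a matrix system V a = ℓ, where row i of V is v_i (expressed in the standard basis). Since V is invertible (lower-triangular with 1s on the diagonal, up to permutation), solve by back-substitution:
  V =
[[1, 0, 0, 0],
 [1, -1, 1, 0],
 [-1, 1, 0, 1],
 [1, 1, 0, 0]]
  V a = (1, 2, -1, -1)
Solving gives a = (1, -2, -1, 2).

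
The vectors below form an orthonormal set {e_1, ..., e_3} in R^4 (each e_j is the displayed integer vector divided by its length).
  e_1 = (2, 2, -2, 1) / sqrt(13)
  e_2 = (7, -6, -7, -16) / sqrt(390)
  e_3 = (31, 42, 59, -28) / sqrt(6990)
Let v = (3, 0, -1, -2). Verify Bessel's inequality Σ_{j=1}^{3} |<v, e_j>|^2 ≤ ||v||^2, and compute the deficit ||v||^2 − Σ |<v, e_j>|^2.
Σ |<v, e_j>|^2 = 3066/233; ||v||^2 = 14; deficit = 196/233

Write each e_j = u_j / sqrt(<u_j, u_j>) where u_j is the displayed integer vector. Then <v, e_j> = <v, u_j> / sqrt(<u_j, u_j>), so |<v, e_j>|^2 = <v, u_j>^2 / <u_j, u_j>.
Coefficients: <v, e_1> = 6/sqrt(13), <v, e_2> = 60/sqrt(390), <v, e_3> = 90/sqrt(6990).
Square and sum: Σ |<v, e_j>|^2 = 3066/233.
Compute ||v||^2 = v·v = 14.
Deficit = 14 − 3066/233 = 196/233 ≥ 0, confirming Bessel's inequality. (The deficit equals ||v − Σ <v,e_j> e_j||^2, the squared distance from v to span{e_j}.)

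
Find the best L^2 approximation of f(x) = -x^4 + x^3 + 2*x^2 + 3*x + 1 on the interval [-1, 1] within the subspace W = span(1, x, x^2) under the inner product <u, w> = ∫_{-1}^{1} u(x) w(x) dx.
g(x) = 8*x^2/7 + 18*x/5 + 38/35

The best approximation g ∈ W is the orthogonal projection of f onto W. Writing g = a_0 + a_1 x + a_2 x^2, the coefficients solve the normal equations G · a = b where
  G_{ij} = <φ_i, φ_j> and b_i = <f, φ_i>, with φ_0 = 1, φ_1 = x, φ_2 = x^2.
G =
  [2, 0, 2/3]
  [0, 2/3, 0]
  [2/3, 0, 2/5],
b = (44/15, 12/5, 124/105).
Solving gives a_0 = 38/35, a_1 = 18/5, a_2 = 8/7, so
  g(x) = 8*x^2/7 + 18*x/5 + 38/35.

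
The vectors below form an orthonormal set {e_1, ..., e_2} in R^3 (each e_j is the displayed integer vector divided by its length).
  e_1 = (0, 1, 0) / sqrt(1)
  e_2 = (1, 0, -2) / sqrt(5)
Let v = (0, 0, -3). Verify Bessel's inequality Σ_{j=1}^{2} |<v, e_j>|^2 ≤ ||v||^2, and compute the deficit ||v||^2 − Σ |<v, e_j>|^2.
Σ |<v, e_j>|^2 = 36/5; ||v||^2 = 9; deficit = 9/5

Write each e_j = u_j / sqrt(<u_j, u_j>) where u_j is the displayed integer vector. Then <v, e_j> = <v, u_j> / sqrt(<u_j, u_j>), so |<v, e_j>|^2 = <v, u_j>^2 / <u_j, u_j>.
Coefficients: <v, e_1> = 0/sqrt(1), <v, e_2> = 6/sqrt(5).
Square and sum: Σ |<v, e_j>|^2 = 36/5.
Compute ||v||^2 = v·v = 9.
Deficit = 9 − 36/5 = 9/5 ≥ 0, confirming Bessel's inequality. (The deficit equals ||v − Σ <v,e_j> e_j||^2, the squared distance from v to span{e_j}.)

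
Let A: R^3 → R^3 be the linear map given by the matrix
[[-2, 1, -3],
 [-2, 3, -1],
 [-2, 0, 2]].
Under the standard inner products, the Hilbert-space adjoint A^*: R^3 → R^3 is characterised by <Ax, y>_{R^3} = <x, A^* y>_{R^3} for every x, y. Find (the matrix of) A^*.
A^* = A^T =
[[-2, -2, -2],
 [1, 3, 0],
 [-3, -1, 2]]

For real matrices with standard dot products, the defining identity <Ax, y> = <x, A^* y> gives (Ax)^T y = x^T (A^*) y, i.e. x^T A^T y = x^T (A^*) y. Since this holds for all x, y, we must have A^* = A^T. Therefore
A^* =
[[-2, -2, -2],
 [1, 3, 0],
 [-3, -1, 2]].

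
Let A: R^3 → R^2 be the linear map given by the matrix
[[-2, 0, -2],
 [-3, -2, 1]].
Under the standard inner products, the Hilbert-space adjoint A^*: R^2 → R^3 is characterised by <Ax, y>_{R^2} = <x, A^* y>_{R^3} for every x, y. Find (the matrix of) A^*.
A^* = A^T =
[[-2, -3],
 [0, -2],
 [-2, 1]]

For real matrices with standard dot products, the defining identity <Ax, y> = <x, A^* y> gives (Ax)^T y = x^T (A^*) y, i.e. x^T A^T y = x^T (A^*) y. Since this holds for all x, y, we must have A^* = A^T. Therefore
A^* =
[[-2, -3],
 [0, -2],
 [-2, 1]].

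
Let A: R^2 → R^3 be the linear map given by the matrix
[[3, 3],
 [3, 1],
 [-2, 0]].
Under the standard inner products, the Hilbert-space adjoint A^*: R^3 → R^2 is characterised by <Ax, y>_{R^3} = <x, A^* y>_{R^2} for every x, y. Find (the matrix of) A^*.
A^* = A^T =
[[3, 3, -2],
 [3, 1, 0]]

For real matrices with standard dot products, the defining identity <Ax, y> = <x, A^* y> gives (Ax)^T y = x^T (A^*) y, i.e. x^T A^T y = x^T (A^*) y. Since this holds for all x, y, we must have A^* = A^T. Therefore
A^* =
[[3, 3, -2],
 [3, 1, 0]].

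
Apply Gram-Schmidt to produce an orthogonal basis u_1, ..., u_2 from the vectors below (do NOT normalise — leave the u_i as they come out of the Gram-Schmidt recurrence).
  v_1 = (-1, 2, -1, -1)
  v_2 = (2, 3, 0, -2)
Orthogonal basis:
  u_1 = (-1, 2, -1, -1)
  u_2 = (20/7, 9/7, 6/7, -8/7)

Apply the Gram-Schmidt recurrence
  u_1 = v_1
  u_i = v_i − Σ_{j<i} ((v_i · u_j) / (u_j · u_j)) · u_j.

Step by step this gives:
  u_1 = (-1, 2, -1, -1)
  u_2 = (20/7, 9/7, 6/7, -8/7)

Orthogonality check:
  u_2 · u_1 = 0 (should be 0)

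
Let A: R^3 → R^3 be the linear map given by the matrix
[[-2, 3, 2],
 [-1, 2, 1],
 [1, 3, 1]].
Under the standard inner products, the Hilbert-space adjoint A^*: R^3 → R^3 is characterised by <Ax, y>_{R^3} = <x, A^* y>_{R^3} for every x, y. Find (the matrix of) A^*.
A^* = A^T =
[[-2, -1, 1],
 [3, 2, 3],
 [2, 1, 1]]

For real matrices with standard dot products, the defining identity <Ax, y> = <x, A^* y> gives (Ax)^T y = x^T (A^*) y, i.e. x^T A^T y = x^T (A^*) y. Since this holds for all x, y, we must have A^* = A^T. Therefore
A^* =
[[-2, -1, 1],
 [3, 2, 3],
 [2, 1, 1]].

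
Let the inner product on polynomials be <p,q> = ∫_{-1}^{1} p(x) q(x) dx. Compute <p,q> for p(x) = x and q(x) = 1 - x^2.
<p,q> = 0

Expand the product: p(x)·q(x) = -x^3 + x.
∫_{-1}^{1} of each monomial x^k gives [2/(k+1) if k even, 0 if k odd]. Integrating term-by-term (or equivalently evaluating the antiderivative F(x) = -x^4/4 + x^2/2 at the endpoints):
  F(1) − F(−1) = 1/4 − (1/4) = 0.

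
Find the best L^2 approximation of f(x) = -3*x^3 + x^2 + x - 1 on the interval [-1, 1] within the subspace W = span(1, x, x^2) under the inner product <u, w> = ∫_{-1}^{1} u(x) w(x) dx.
g(x) = x^2 - 4*x/5 - 1

The best approximation g ∈ W is the orthogonal projection of f onto W. Writing g = a_0 + a_1 x + a_2 x^2, the coefficients solve the normal equations G · a = b where
  G_{ij} = <φ_i, φ_j> and b_i = <f, φ_i>, with φ_0 = 1, φ_1 = x, φ_2 = x^2.
G =
  [2, 0, 2/3]
  [0, 2/3, 0]
  [2/3, 0, 2/5],
b = (-4/3, -8/15, -4/15).
Solving gives a_0 = -1, a_1 = -4/5, a_2 = 1, so
  g(x) = x^2 - 4*x/5 - 1.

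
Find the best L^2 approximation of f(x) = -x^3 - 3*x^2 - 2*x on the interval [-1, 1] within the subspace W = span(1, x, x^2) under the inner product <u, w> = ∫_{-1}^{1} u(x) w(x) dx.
g(x) = -3*x^2 - 13*x/5

The best approximation g ∈ W is the orthogonal projection of f onto W. Writing g = a_0 + a_1 x + a_2 x^2, the coefficients solve the normal equations G · a = b where
  G_{ij} = <φ_i, φ_j> and b_i = <f, φ_i>, with φ_0 = 1, φ_1 = x, φ_2 = x^2.
G =
  [2, 0, 2/3]
  [0, 2/3, 0]
  [2/3, 0, 2/5],
b = (-2, -26/15, -6/5).
Solving gives a_0 = 0, a_1 = -13/5, a_2 = -3, so
  g(x) = -3*x^2 - 13*x/5.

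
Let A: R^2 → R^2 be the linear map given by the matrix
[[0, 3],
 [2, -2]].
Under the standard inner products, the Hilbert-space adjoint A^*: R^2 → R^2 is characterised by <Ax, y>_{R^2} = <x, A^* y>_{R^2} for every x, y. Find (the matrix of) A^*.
A^* = A^T =
[[0, 2],
 [3, -2]]

For real matrices with standard dot products, the defining identity <Ax, y> = <x, A^* y> gives (Ax)^T y = x^T (A^*) y, i.e. x^T A^T y = x^T (A^*) y. Since this holds for all x, y, we must have A^* = A^T. Therefore
A^* =
[[0, 2],
 [3, -2]].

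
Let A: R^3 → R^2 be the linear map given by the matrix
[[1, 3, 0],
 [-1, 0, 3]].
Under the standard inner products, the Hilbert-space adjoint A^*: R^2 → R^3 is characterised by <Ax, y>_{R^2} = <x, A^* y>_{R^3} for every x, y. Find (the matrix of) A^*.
A^* = A^T =
[[1, -1],
 [3, 0],
 [0, 3]]

For real matrices with standard dot products, the defining identity <Ax, y> = <x, A^* y> gives (Ax)^T y = x^T (A^*) y, i.e. x^T A^T y = x^T (A^*) y. Since this holds for all x, y, we must have A^* = A^T. Therefore
A^* =
[[1, -1],
 [3, 0],
 [0, 3]].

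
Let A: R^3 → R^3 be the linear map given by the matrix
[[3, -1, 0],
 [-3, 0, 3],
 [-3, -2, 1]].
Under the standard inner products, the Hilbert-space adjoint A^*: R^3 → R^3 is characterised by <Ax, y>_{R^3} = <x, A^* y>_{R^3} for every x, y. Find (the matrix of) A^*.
A^* = A^T =
[[3, -3, -3],
 [-1, 0, -2],
 [0, 3, 1]]

For real matrices with standard dot products, the defining identity <Ax, y> = <x, A^* y> gives (Ax)^T y = x^T (A^*) y, i.e. x^T A^T y = x^T (A^*) y. Since this holds for all x, y, we must have A^* = A^T. Therefore
A^* =
[[3, -3, -3],
 [-1, 0, -2],
 [0, 3, 1]].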